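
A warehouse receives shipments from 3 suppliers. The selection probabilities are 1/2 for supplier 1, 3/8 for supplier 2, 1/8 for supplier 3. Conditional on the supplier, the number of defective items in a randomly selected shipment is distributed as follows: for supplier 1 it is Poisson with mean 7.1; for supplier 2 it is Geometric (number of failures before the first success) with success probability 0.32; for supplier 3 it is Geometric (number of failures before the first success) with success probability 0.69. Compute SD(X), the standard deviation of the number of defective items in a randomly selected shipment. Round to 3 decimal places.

Per component, 1: μ=7.1, E[X²]=57.51; 2: μ=2.125, E[X²]=11.1562; 3: μ=0.449275, E[X²]=0.852972.
E[X] = 0.5·7.1 + 0.375·2.125 + 0.125·0.449275 = 4.40303.
E[X²] = 0.5·57.51 + 0.375·11.1562 + 0.125·0.852972 = 33.0452.
Var(X) = E[X²] − (E[X])² = 33.0452 − 19.3867 = 13.6585.
SD(X) = √13.6585 = 3.69574.

3.696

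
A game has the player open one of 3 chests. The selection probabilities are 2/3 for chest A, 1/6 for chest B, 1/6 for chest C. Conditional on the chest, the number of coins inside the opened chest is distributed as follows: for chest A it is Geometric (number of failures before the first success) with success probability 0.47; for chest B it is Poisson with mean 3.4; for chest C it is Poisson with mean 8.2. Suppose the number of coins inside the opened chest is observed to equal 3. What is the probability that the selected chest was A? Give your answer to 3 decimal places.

Likelihoods P(X=3 | ·): A: 0.0699722; B: 0.218617; C: 0.0252392.
Posterior ∝ prior × likelihood. Numerator for A: 0.666667·0.0699722 = 0.0466481.
Normalizing constant: 0.666667·0.0699722 + 0.166667·0.218617 + 0.166667·0.0252392 = 0.0872909.
P(A | observation) = 0.0466481 / 0.0872909 = 0.534399.

0.534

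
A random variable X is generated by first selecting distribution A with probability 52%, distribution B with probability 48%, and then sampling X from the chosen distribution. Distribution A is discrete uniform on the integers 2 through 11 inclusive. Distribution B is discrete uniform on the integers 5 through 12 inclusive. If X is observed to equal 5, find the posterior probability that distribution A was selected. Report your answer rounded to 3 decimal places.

0.464

Likelihoods P(X=5 | ·): A: 0.1; B: 0.125.
Posterior ∝ prior × likelihood. Numerator for A: 0.52·0.1 = 0.052.
Normalizing constant: 0.52·0.1 + 0.48·0.125 = 0.112.
P(A | observation) = 0.052 / 0.112 = 0.464286.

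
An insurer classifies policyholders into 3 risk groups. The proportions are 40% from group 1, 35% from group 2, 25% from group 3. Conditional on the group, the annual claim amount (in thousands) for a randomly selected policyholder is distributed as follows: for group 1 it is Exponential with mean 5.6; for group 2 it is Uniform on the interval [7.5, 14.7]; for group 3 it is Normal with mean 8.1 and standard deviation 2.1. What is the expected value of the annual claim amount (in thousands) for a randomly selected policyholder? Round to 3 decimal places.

Component means — 1: 5.6; 2: 11.1; 3: 8.1.
E[X] = 0.4·5.6 + 0.35·11.1 + 0.25·8.1 = 8.15.

8.150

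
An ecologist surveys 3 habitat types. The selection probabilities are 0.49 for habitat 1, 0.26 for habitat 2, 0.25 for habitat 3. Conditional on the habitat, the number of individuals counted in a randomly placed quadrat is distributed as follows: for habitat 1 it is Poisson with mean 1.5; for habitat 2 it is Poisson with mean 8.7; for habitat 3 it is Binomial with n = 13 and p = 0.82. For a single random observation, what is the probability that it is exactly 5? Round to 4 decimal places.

0.0250

Conditional on each habitat, P(X = 5): 1: 0.01412; 2: 0.0691915; 3: 0.000525809.
By total probability, P(X = 5) = 0.49·0.01412 + 0.26·0.0691915 + 0.25·0.000525809 = 0.02504.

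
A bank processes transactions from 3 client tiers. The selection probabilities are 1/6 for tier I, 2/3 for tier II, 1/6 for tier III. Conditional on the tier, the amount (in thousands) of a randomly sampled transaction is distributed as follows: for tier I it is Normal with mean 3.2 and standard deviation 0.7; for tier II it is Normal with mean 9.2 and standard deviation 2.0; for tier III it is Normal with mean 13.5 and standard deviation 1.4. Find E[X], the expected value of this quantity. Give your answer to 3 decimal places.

8.917

Component means — I: 3.2; II: 9.2; III: 13.5.
E[X] = 0.166667·3.2 + 0.666667·9.2 + 0.166667·13.5 = 8.91667.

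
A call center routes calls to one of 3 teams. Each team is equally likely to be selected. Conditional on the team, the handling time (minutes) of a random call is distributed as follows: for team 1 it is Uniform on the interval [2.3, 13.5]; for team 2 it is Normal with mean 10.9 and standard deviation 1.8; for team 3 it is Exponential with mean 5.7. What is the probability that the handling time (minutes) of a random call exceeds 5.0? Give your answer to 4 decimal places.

0.7248

Conditional on each team, P(X > 5.0): 1: 0.758929; 2: 0.999477; 3: 0.415949.
By total probability, P(X > 5.0) = 0.333333·0.758929 + 0.333333·0.999477 + 0.333333·0.415949 = 0.724785.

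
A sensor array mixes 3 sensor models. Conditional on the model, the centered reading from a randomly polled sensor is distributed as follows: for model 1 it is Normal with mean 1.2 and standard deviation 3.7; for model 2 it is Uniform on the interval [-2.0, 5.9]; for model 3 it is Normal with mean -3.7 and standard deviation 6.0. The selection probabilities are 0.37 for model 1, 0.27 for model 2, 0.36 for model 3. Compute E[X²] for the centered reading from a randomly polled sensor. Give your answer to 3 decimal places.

25.917

For each component E[X²] = Var + (mean)², giving 1: 15.13; 2: 9.00333; 3: 49.69.
Overall E[X²] = 0.37·15.13 + 0.27·9.00333 + 0.36·49.69 = 25.9174.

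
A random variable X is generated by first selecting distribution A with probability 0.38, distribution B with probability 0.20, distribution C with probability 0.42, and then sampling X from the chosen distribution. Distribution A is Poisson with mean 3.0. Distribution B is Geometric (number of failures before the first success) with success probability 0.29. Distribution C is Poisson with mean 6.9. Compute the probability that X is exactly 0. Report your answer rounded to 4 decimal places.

0.0773

Conditional on each component, P(X = 0): A: 0.0497871; B: 0.29; C: 0.00100779.
By total probability, P(X = 0) = 0.38·0.0497871 + 0.2·0.29 + 0.42·0.00100779 = 0.0773424.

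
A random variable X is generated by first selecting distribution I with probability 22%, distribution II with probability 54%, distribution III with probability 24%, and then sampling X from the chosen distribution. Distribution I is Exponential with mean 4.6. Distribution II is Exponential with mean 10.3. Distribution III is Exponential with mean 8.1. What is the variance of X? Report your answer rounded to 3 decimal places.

Per component, I: μ=4.6, E[X²]=42.32; II: μ=10.3, E[X²]=212.18; III: μ=8.1, E[X²]=131.22.
E[X] = 0.22·4.6 + 0.54·10.3 + 0.24·8.1 = 8.518.
E[X²] = 0.22·42.32 + 0.54·212.18 + 0.24·131.22 = 155.38.
Var(X) = E[X²] − (E[X])² = 155.38 − 72.5563 = 82.8241.

82.824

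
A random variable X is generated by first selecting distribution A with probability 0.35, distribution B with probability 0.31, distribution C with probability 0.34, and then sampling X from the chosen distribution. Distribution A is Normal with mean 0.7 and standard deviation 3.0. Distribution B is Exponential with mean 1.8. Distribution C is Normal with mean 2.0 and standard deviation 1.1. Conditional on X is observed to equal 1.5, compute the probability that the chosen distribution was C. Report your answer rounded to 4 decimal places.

0.4815

Likelihoods f(1.5 | ·): A: 0.128336; B: 0.241443; C: 0.327079.
Posterior ∝ prior × likelihood. Numerator for C: 0.34·0.327079 = 0.111207.
Normalizing constant: 0.35·0.128336 + 0.31·0.241443 + 0.34·0.327079 = 0.230972.
P(C | observation) = 0.111207 / 0.230972 = 0.481474.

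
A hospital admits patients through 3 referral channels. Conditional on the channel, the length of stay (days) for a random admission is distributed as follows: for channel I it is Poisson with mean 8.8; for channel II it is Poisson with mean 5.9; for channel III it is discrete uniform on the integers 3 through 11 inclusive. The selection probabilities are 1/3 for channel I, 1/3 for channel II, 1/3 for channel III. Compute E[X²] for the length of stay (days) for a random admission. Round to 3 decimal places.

60.872

For each component E[X²] = Var + (mean)², giving I: 86.24; II: 40.71; III: 55.6667.
Overall E[X²] = 0.333333·86.24 + 0.333333·40.71 + 0.333333·55.6667 = 60.8722.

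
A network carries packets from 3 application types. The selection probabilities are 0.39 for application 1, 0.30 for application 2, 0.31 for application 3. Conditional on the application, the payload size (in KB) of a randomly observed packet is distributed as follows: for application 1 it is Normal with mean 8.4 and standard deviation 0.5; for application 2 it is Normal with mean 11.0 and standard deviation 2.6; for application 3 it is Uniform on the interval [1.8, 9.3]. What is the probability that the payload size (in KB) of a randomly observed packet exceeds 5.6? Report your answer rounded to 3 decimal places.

0.837

Conditional on each application, P(X > 5.6): 1: 1; 2: 0.981096; 3: 0.493333.
By total probability, P(X > 5.6) = 0.39·1 + 0.3·0.981096 + 0.31·0.493333 = 0.837262.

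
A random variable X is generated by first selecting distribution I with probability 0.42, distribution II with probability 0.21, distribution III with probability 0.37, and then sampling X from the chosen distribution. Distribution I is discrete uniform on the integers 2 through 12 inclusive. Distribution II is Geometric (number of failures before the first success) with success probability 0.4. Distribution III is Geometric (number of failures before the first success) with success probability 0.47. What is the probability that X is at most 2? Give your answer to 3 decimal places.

Conditional on each component, P(X ≤ 2): I: 0.0909091; II: 0.784; III: 0.851123.
By total probability, P(X ≤ 2) = 0.42·0.0909091 + 0.21·0.784 + 0.37·0.851123 = 0.517737.

0.518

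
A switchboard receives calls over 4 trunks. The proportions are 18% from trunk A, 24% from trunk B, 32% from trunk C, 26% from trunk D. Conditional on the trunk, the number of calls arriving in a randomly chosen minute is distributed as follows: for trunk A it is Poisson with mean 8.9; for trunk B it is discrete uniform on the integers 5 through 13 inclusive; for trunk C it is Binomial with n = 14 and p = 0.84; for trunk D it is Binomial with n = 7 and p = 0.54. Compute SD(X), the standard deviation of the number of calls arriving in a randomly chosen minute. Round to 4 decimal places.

Per component, A: μ=8.9, E[X²]=88.11; B: μ=9, E[X²]=87.6667; C: μ=11.76, E[X²]=140.179; D: μ=3.78, E[X²]=16.0272.
E[X] = 0.18·8.9 + 0.24·9 + 0.32·11.76 + 0.26·3.78 = 8.508.
E[X²] = 0.18·88.11 + 0.24·87.6667 + 0.32·140.179 + 0.26·16.0272 = 85.9242.
Var(X) = E[X²] − (E[X])² = 85.9242 − 72.3861 = 13.5382.
SD(X) = √13.5382 = 3.67942.

3.6794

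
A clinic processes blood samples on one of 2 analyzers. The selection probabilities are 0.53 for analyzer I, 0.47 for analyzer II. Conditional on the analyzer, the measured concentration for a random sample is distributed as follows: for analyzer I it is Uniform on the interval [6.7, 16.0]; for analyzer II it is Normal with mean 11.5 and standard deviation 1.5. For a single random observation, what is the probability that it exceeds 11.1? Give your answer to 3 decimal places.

0.564

Conditional on each analyzer, P(X > 11.1): I: 0.526882; II: 0.605137.
By total probability, P(X > 11.1) = 0.53·0.526882 + 0.47·0.605137 = 0.563662.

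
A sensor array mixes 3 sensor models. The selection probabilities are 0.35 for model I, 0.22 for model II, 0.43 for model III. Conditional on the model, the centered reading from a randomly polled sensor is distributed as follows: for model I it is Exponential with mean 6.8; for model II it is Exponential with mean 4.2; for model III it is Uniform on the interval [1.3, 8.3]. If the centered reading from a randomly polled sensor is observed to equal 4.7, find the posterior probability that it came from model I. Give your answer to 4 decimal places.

Likelihoods f(4.7 | ·): I: 0.0736745; II: 0.0777597; III: 0.142857.
Posterior ∝ prior × likelihood. Numerator for I: 0.35·0.0736745 = 0.0257861.
Normalizing constant: 0.35·0.0736745 + 0.22·0.0777597 + 0.43·0.142857 = 0.104322.
P(I | observation) = 0.0257861 / 0.104322 = 0.247178.

0.2472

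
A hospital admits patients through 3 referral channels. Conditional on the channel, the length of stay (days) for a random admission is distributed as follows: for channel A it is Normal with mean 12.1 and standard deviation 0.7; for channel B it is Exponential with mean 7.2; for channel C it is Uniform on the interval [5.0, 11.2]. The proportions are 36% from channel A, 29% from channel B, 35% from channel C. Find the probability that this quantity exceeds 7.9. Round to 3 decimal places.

Conditional on each channel, P(X > 7.9): A: 1; B: 0.333797; C: 0.532258.
By total probability, P(X > 7.9) = 0.36·1 + 0.29·0.333797 + 0.35·0.532258 = 0.643091.

0.643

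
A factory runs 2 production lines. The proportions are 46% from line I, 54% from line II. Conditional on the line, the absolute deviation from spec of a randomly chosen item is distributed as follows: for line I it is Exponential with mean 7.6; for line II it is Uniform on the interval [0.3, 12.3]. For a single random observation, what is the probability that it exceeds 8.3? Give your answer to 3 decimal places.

Conditional on each line, P(X > 8.3): I: 0.335509; II: 0.333333.
By total probability, P(X > 8.3) = 0.46·0.335509 + 0.54·0.333333 = 0.334334.

0.334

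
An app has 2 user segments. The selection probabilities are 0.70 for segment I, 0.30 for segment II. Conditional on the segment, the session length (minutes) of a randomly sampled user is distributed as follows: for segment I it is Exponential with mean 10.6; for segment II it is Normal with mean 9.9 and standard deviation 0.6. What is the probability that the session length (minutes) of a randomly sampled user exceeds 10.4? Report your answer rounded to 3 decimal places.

0.323

Conditional on each segment, P(X > 10.4): I: 0.374886; II: 0.202328.
By total probability, P(X > 10.4) = 0.7·0.374886 + 0.3·0.202328 = 0.323119.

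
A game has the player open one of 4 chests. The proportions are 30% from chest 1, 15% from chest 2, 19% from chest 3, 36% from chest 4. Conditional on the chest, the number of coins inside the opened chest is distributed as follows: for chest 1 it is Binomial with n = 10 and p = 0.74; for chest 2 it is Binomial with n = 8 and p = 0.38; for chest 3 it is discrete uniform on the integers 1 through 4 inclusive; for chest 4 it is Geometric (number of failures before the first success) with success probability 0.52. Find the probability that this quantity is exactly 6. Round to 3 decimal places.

0.054

Conditional on each chest, P(X = 6): 1: 0.157581; 2: 0.0324073; 3: 0; 4: 0.00635991.
By total probability, P(X = 6) = 0.3·0.157581 + 0.15·0.0324073 + 0.19·0 + 0.36·0.00635991 = 0.0544249.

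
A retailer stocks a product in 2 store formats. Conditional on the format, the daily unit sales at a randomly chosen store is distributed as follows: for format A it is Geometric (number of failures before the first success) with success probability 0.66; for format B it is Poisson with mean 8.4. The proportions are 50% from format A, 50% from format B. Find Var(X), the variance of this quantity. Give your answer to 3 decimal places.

20.133

Per component, A: μ=0.515152, E[X²]=1.04591; B: μ=8.4, E[X²]=78.96.
E[X] = 0.5·0.515152 + 0.5·8.4 = 4.45758.
E[X²] = 0.5·1.04591 + 0.5·78.96 = 40.003.
Var(X) = E[X²] − (E[X])² = 40.003 − 19.87 = 20.133.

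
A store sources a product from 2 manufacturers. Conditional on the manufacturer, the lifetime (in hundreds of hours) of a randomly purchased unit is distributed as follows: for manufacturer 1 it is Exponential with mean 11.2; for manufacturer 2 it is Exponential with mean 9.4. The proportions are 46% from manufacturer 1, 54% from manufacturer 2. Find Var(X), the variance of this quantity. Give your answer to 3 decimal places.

Per component, 1: μ=11.2, E[X²]=250.88; 2: μ=9.4, E[X²]=176.72.
E[X] = 0.46·11.2 + 0.54·9.4 = 10.228.
E[X²] = 0.46·250.88 + 0.54·176.72 = 210.834.
Var(X) = E[X²] − (E[X])² = 210.834 − 104.612 = 106.222.

106.222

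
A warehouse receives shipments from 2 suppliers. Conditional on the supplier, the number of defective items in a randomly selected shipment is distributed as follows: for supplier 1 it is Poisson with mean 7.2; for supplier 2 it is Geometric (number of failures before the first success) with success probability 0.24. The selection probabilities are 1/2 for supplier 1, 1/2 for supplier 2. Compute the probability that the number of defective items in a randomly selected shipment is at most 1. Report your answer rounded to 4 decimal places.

Conditional on each supplier, P(X ≤ 1): 1: 0.006122; 2: 0.4224.
By total probability, P(X ≤ 1) = 0.5·0.006122 + 0.5·0.4224 = 0.214261.

0.2143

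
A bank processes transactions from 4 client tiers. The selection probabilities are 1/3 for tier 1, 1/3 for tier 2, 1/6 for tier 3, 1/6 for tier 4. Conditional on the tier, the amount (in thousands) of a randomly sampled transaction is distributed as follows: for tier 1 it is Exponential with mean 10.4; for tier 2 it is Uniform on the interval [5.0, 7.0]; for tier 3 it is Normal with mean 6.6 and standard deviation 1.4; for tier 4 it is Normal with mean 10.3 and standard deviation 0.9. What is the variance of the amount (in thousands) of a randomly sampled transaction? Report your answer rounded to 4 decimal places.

41.0075

Per component, 1: μ=10.4, E[X²]=216.32; 2: μ=6, E[X²]=36.3333; 3: μ=6.6, E[X²]=45.52; 4: μ=10.3, E[X²]=106.9.
E[X] = 0.333333·10.4 + 0.333333·6 + 0.166667·6.6 + 0.166667·10.3 = 8.28333.
E[X²] = 0.333333·216.32 + 0.333333·36.3333 + 0.166667·45.52 + 0.166667·106.9 = 109.621.
Var(X) = E[X²] − (E[X])² = 109.621 − 68.6136 = 41.0075.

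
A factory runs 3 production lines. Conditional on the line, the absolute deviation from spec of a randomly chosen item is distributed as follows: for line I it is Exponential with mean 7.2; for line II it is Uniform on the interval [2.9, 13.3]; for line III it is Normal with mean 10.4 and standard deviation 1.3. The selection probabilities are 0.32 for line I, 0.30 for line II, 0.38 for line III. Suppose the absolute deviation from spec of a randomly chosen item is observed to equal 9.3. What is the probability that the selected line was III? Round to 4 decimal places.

Likelihoods f(9.3 | ·): I: 0.0381684; II: 0.0961538; III: 0.214533.
Posterior ∝ prior × likelihood. Numerator for III: 0.38·0.214533 = 0.0815226.
Normalizing constant: 0.32·0.0381684 + 0.3·0.0961538 + 0.38·0.214533 = 0.122583.
P(III | observation) = 0.0815226 / 0.122583 = 0.665042.

0.6650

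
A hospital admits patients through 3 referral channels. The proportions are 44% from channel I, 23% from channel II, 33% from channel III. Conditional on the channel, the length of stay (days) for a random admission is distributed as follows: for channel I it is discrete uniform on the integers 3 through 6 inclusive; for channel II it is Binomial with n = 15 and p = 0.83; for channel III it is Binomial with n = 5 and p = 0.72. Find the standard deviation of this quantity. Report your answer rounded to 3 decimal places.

Per component, I: μ=4.5, E[X²]=21.5; II: μ=12.45, E[X²]=157.119; III: μ=3.6, E[X²]=13.968.
E[X] = 0.44·4.5 + 0.23·12.45 + 0.33·3.6 = 6.0315.
E[X²] = 0.44·21.5 + 0.23·157.119 + 0.33·13.968 = 50.2068.
Var(X) = E[X²] − (E[X])² = 50.2068 − 36.379 = 13.8278.
SD(X) = √13.8278 = 3.71858.

3.719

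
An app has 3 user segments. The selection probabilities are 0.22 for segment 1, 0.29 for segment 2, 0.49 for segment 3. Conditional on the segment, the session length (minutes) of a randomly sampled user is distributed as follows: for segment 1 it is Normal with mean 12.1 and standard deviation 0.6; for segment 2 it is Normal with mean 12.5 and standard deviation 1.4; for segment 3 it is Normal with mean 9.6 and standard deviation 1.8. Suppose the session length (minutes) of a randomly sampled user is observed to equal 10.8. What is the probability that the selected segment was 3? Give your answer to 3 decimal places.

Likelihoods f(10.8 | ·): 1: 0.0635877; 2: 0.136333; 3: 0.177471.
Posterior ∝ prior × likelihood. Numerator for 3: 0.49·0.177471 = 0.0869608.
Normalizing constant: 0.22·0.0635877 + 0.29·0.136333 + 0.49·0.177471 = 0.140487.
P(3 | observation) = 0.0869608 / 0.140487 = 0.618997.

0.619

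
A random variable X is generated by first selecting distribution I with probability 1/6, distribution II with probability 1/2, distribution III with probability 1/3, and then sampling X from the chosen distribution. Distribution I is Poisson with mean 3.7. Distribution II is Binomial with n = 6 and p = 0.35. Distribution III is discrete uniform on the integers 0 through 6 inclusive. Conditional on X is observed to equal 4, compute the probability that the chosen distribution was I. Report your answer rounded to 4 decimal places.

0.2527

Likelihoods P(X=4 | ·): I: 0.193066; II: 0.0951021; III: 0.142857.
Posterior ∝ prior × likelihood. Numerator for I: 0.166667·0.193066 = 0.0321777.
Normalizing constant: 0.166667·0.193066 + 0.5·0.0951021 + 0.333333·0.142857 = 0.127348.
P(I | observation) = 0.0321777 / 0.127348 = 0.252676.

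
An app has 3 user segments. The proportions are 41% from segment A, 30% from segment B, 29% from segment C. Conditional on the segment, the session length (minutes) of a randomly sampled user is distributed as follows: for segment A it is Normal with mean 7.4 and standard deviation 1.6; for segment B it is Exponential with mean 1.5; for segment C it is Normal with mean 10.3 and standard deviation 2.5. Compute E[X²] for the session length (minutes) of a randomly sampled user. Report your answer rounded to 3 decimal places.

For each component E[X²] = Var + (mean)², giving A: 57.32; B: 4.5; C: 112.34.
Overall E[X²] = 0.41·57.32 + 0.3·4.5 + 0.29·112.34 = 57.4298.

57.430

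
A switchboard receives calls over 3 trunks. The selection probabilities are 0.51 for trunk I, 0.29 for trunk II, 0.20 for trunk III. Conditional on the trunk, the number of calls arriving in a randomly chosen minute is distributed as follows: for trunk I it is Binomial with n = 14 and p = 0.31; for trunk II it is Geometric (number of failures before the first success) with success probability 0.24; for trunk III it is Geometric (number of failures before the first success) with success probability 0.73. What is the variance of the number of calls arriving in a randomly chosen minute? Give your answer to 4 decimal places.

Per component, I: μ=4.34, E[X²]=21.8302; II: μ=3.16667, E[X²]=23.2222; III: μ=0.369863, E[X²]=0.64346.
E[X] = 0.51·4.34 + 0.29·3.16667 + 0.2·0.369863 = 3.20571.
E[X²] = 0.51·21.8302 + 0.29·23.2222 + 0.2·0.64346 = 17.9965.
Var(X) = E[X²] − (E[X])² = 17.9965 − 10.2766 = 7.71999.

7.7200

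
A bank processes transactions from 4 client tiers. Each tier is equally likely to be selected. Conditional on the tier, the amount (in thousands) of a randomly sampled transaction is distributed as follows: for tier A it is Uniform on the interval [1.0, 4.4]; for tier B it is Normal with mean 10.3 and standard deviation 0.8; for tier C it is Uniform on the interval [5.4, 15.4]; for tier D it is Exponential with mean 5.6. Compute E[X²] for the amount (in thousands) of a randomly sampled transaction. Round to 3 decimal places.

73.549

For each component E[X²] = Var + (mean)², giving A: 8.25333; B: 106.73; C: 116.493; D: 62.72.
Overall E[X²] = 0.25·8.25333 + 0.25·106.73 + 0.25·116.493 + 0.25·62.72 = 73.5492.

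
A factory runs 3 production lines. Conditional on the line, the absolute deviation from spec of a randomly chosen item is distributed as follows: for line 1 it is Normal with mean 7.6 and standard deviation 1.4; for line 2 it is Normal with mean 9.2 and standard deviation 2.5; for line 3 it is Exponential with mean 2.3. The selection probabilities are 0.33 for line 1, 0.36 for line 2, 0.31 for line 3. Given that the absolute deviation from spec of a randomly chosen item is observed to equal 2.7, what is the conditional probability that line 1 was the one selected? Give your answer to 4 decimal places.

0.0047

Likelihoods f(2.7 | ·): 1: 0.000623345; 2: 0.00543319; 3: 0.134415.
Posterior ∝ prior × likelihood. Numerator for 1: 0.33·0.000623345 = 0.000205704.
Normalizing constant: 0.33·0.000623345 + 0.36·0.00543319 + 0.31·0.134415 = 0.0438303.
P(1 | observation) = 0.000205704 / 0.0438303 = 0.00469318.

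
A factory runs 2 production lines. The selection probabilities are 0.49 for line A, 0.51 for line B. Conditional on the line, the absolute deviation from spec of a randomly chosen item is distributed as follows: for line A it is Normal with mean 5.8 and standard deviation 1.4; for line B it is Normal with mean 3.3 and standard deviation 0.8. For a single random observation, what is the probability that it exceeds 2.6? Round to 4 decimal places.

0.8972

Conditional on each line, P(X > 2.6): A: 0.988865; B: 0.809213.
By total probability, P(X > 2.6) = 0.49·0.988865 + 0.51·0.809213 = 0.897242.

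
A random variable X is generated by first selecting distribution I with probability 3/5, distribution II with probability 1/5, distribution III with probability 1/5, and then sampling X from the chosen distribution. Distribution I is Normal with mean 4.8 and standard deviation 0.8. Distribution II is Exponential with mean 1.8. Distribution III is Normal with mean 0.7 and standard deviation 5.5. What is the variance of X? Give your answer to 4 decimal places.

Per component, I: μ=4.8, E[X²]=23.68; II: μ=1.8, E[X²]=6.48; III: μ=0.7, E[X²]=30.74.
E[X] = 0.6·4.8 + 0.2·1.8 + 0.2·0.7 = 3.38.
E[X²] = 0.6·23.68 + 0.2·6.48 + 0.2·30.74 = 21.652.
Var(X) = E[X²] − (E[X])² = 21.652 − 11.4244 = 10.2276.

10.2276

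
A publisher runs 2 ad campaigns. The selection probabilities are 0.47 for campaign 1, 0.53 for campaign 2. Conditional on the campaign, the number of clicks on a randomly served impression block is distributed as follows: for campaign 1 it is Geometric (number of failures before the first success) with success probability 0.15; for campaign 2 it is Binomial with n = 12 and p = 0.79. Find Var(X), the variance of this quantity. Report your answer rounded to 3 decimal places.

Per component, 1: μ=5.66667, E[X²]=69.8889; 2: μ=9.48, E[X²]=91.8612.
E[X] = 0.47·5.66667 + 0.53·9.48 = 7.68773.
E[X²] = 0.47·69.8889 + 0.53·91.8612 = 81.5342.
Var(X) = E[X²] − (E[X])² = 81.5342 − 59.1012 = 22.433.

22.433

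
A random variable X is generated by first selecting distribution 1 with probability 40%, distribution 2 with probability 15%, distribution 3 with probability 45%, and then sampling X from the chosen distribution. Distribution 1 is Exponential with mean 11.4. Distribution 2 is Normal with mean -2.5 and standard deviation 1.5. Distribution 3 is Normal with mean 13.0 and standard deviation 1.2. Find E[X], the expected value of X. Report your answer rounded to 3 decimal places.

Component means — 1: 11.4; 2: -2.5; 3: 13.
E[X] = 0.4·11.4 + 0.15·-2.5 + 0.45·13 = 10.035.

10.035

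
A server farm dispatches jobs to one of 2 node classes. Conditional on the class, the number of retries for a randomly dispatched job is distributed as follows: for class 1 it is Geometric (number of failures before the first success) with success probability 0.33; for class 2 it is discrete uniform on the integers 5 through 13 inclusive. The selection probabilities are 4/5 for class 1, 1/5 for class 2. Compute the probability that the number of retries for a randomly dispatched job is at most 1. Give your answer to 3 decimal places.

Conditional on each class, P(X ≤ 1): 1: 0.5511; 2: 0.
By total probability, P(X ≤ 1) = 0.8·0.5511 + 0.2·0 = 0.44088.

0.441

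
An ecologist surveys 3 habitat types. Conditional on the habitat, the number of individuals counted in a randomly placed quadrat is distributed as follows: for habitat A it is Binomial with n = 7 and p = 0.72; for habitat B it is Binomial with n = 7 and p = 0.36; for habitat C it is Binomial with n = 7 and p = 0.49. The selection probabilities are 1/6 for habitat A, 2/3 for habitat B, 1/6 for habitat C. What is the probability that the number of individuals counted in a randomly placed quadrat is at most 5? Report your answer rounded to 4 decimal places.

Conditional on each habitat, P(X ≤ 5): A: 0.626638; B: 0.989464; C: 0.943804.
By total probability, P(X ≤ 5) = 0.166667·0.626638 + 0.666667·0.989464 + 0.166667·0.943804 = 0.921383.

0.9214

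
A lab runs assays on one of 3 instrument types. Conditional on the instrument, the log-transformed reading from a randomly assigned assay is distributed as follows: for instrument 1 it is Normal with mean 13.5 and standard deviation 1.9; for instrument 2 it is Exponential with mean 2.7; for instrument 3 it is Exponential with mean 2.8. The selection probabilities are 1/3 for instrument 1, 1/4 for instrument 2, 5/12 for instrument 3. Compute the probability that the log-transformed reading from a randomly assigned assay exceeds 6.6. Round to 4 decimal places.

Conditional on each instrument, P(X > 6.6): 1: 0.999859; 2: 0.0867743; 3: 0.0946904.
By total probability, P(X > 6.6) = 0.333333·0.999859 + 0.25·0.0867743 + 0.416667·0.0946904 = 0.394434.

0.3944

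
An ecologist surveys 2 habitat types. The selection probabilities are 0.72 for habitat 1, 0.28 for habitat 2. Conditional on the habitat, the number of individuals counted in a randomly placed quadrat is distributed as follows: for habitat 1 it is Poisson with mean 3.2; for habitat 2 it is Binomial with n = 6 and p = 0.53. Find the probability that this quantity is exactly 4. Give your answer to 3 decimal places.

Conditional on each habitat, P(X = 4): 1: 0.178093; 2: 0.261451.
By total probability, P(X = 4) = 0.72·0.178093 + 0.28·0.261451 = 0.201433.

0.201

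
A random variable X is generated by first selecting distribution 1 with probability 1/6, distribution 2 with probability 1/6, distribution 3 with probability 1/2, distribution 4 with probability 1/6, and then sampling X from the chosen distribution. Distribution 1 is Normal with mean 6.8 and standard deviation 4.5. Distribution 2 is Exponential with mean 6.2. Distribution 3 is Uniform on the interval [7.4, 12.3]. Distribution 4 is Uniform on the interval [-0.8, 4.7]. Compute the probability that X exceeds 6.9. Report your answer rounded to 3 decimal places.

Conditional on each component, P(X > 6.9): 1: 0.491135; 2: 0.328604; 3: 1; 4: 0.
By total probability, P(X > 6.9) = 0.166667·0.491135 + 0.166667·0.328604 + 0.5·1 + 0.166667·0 = 0.636623.

0.637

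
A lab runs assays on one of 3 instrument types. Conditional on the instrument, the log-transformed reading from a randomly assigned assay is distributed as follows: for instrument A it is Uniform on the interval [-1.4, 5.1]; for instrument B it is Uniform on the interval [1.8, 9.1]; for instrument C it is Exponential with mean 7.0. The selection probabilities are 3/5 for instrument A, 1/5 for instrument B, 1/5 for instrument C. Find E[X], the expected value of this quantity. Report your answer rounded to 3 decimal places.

Component means — A: 1.85; B: 5.45; C: 7.
E[X] = 0.6·1.85 + 0.2·5.45 + 0.2·7 = 3.6.

3.600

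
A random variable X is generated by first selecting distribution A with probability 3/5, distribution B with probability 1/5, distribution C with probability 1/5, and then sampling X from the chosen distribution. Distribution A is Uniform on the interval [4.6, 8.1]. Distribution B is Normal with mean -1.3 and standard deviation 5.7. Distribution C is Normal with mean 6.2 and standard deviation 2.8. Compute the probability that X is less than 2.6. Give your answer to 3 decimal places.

0.170

Conditional on each component, P(X < 2.6): A: 0; B: 0.753079; C: 0.0992714.
By total probability, P(X < 2.6) = 0.6·0 + 0.2·0.753079 + 0.2·0.0992714 = 0.17047.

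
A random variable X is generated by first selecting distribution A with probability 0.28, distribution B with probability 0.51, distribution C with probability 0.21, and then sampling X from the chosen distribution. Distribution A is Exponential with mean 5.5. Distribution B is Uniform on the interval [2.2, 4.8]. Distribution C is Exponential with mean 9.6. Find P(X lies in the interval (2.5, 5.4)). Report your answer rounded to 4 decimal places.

0.5662

Conditional on each component, P(2.5 < X < 5.4): A: 0.260107; B: 0.884615; C: 0.200948.
By total probability, P(2.5 < X < 5.4) = 0.28·0.260107 + 0.51·0.884615 + 0.21·0.200948 = 0.566183.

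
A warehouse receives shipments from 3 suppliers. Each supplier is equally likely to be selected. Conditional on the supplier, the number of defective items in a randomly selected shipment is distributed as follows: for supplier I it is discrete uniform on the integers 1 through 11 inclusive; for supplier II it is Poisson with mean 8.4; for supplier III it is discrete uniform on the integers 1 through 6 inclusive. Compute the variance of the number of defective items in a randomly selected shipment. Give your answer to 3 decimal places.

11.108

Per component, I: μ=6, E[X²]=46; II: μ=8.4, E[X²]=78.96; III: μ=3.5, E[X²]=15.1667.
E[X] = 0.333333·6 + 0.333333·8.4 + 0.333333·3.5 = 5.96667.
E[X²] = 0.333333·46 + 0.333333·78.96 + 0.333333·15.1667 = 46.7089.
Var(X) = E[X²] − (E[X])² = 46.7089 − 35.6011 = 11.1078.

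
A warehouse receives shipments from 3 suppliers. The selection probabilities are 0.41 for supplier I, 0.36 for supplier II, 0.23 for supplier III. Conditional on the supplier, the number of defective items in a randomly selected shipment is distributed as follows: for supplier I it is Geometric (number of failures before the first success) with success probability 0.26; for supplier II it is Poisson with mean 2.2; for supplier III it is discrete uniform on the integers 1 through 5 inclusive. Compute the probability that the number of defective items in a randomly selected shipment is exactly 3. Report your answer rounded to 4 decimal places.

0.1600

Conditional on each supplier, P(X = 3): I: 0.105358; II: 0.196639; III: 0.2.
By total probability, P(X = 3) = 0.41·0.105358 + 0.36·0.196639 + 0.23·0.2 = 0.159987.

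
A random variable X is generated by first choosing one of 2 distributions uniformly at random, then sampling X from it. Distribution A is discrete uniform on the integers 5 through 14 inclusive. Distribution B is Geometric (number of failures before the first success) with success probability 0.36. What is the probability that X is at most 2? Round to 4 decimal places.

Conditional on each component, P(X ≤ 2): A: 0; B: 0.737856.
By total probability, P(X ≤ 2) = 0.5·0 + 0.5·0.737856 = 0.368928.

0.3689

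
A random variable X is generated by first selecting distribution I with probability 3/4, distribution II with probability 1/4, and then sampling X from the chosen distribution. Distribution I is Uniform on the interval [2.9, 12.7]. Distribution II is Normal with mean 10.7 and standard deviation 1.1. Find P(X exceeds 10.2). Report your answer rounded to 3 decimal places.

Conditional on each component, P(X > 10.2): I: 0.255102; II: 0.675282.
By total probability, P(X > 10.2) = 0.75·0.255102 + 0.25·0.675282 = 0.360147.

0.360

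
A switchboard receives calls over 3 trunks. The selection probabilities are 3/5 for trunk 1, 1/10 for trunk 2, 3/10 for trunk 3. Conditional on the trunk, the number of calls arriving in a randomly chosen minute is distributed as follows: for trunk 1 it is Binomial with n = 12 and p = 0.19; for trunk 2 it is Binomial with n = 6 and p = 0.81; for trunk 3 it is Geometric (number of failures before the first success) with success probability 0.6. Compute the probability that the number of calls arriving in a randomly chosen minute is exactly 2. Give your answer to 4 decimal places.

0.2039

Conditional on each trunk, P(X = 2): 1: 0.289669; 2: 0.0128255; 3: 0.096.
By total probability, P(X = 2) = 0.6·0.289669 + 0.1·0.0128255 + 0.3·0.096 = 0.203884.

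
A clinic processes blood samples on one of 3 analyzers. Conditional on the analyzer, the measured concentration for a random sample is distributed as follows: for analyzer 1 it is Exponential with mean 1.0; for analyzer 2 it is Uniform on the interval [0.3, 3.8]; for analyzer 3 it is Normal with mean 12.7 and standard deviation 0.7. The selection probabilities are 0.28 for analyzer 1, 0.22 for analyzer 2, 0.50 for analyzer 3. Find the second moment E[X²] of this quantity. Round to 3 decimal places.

For each component E[X²] = Var + (mean)², giving 1: 2; 2: 5.22333; 3: 161.78.
Overall E[X²] = 0.28·2 + 0.22·5.22333 + 0.5·161.78 = 82.5991.

82.599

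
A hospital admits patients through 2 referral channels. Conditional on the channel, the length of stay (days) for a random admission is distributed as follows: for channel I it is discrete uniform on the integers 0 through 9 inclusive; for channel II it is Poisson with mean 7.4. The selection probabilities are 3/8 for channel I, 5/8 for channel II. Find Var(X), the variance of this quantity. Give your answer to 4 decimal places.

9.6898

Per component, I: μ=4.5, E[X²]=28.5; II: μ=7.4, E[X²]=62.16.
E[X] = 0.375·4.5 + 0.625·7.4 = 6.3125.
E[X²] = 0.375·28.5 + 0.625·62.16 = 49.5375.
Var(X) = E[X²] − (E[X])² = 49.5375 − 39.8477 = 9.68984.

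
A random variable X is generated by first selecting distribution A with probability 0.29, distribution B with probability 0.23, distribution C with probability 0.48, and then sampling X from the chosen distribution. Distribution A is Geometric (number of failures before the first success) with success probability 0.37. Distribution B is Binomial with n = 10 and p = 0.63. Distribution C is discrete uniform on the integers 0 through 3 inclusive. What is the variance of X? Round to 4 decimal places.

6.4297

Per component, A: μ=1.7027, E[X²]=7.5011; B: μ=6.3, E[X²]=42.021; C: μ=1.5, E[X²]=3.5.
E[X] = 0.29·1.7027 + 0.23·6.3 + 0.48·1.5 = 2.66278.
E[X²] = 0.29·7.5011 + 0.23·42.021 + 0.48·3.5 = 13.5201.
Var(X) = E[X²] − (E[X])² = 13.5201 − 7.09042 = 6.42973.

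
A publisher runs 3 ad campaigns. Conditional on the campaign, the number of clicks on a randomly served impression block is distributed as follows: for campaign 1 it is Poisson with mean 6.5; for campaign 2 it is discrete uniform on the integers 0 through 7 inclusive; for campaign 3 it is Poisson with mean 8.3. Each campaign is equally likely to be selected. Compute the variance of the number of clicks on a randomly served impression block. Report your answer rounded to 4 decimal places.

10.6033

Per component, 1: μ=6.5, E[X²]=48.75; 2: μ=3.5, E[X²]=17.5; 3: μ=8.3, E[X²]=77.19.
E[X] = 0.333333·6.5 + 0.333333·3.5 + 0.333333·8.3 = 6.1.
E[X²] = 0.333333·48.75 + 0.333333·17.5 + 0.333333·77.19 = 47.8133.
Var(X) = E[X²] − (E[X])² = 47.8133 − 37.21 = 10.6033.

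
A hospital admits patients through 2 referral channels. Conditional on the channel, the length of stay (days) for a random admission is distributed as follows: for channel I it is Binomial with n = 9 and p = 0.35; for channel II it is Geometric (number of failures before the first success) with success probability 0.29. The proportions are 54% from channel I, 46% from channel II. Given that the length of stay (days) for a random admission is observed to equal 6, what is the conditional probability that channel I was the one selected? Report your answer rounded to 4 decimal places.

Likelihoods P(X=6 | ·): I: 0.042406; II: 0.0371491.
Posterior ∝ prior × likelihood. Numerator for I: 0.54·0.042406 = 0.0228993.
Normalizing constant: 0.54·0.042406 + 0.46·0.0371491 = 0.0399878.
P(I | observation) = 0.0228993 / 0.0399878 = 0.572656.

0.5727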